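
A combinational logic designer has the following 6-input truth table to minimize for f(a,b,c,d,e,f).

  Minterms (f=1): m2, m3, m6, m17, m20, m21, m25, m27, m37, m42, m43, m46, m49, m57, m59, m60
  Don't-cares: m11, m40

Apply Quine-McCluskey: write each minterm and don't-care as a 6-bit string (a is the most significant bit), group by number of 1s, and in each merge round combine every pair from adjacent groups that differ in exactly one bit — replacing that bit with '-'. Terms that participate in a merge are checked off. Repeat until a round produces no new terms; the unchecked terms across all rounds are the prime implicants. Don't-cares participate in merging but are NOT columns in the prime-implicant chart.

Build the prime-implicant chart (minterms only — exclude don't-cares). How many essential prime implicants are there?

size-2^0 implicants → 000010(✓)  000011(✓)  000110(✓)  001011(✓)  010001(✓)  010100(✓)  010101(✓)  011001(✓)  011011(✓)  100101  101000(✓)  101010(✓)  101011(✓)  101110(✓)  110001(✓)  111001(✓)  111011(✓)  111100
size-2^1 implicants → -01011(✓)  -10001(✓)  -11001(✓)  -11011(✓)  0-1011(✓)  00-011  000-10  00001-  01-001(✓)  010-01  01010-  0110-1(✓)  1-1011(✓)  101-10  1010-0  10101-  11-001(✓)  1110-1(✓)
size-2^2 implicants → --1011  -1-001  -110-1
Unchecked terms (primes): --1011, -1-001, -110-1, 00-011, 000-10, 00001-, 010-01, 01010-, 100101, 101-10, 1010-0, 10101-, 111100
Minterm coverage:
  m2 ⊆ 000-10,00001-
  m3 ⊆ 00-011,00001-
  m6 ⊆ 000-10 [E]
  m17 ⊆ -1-001,010-01
  m20 ⊆ 01010- [E]
  m21 ⊆ 010-01,01010-
  m25 ⊆ -1-001,-110-1
  m27 ⊆ --1011,-110-1
  m37 ⊆ 100101 [E]
  m42 ⊆ 101-10,1010-0,10101-
  m43 ⊆ --1011,10101-
  m46 ⊆ 101-10 [E]
  m49 ⊆ -1-001 [E]
  m57 ⊆ -1-001,-110-1
  m59 ⊆ --1011,-110-1
  m60 ⊆ 111100 [E]
E = {-1-001, 000-10, 01010-, 100101, 101-10, 111100}

6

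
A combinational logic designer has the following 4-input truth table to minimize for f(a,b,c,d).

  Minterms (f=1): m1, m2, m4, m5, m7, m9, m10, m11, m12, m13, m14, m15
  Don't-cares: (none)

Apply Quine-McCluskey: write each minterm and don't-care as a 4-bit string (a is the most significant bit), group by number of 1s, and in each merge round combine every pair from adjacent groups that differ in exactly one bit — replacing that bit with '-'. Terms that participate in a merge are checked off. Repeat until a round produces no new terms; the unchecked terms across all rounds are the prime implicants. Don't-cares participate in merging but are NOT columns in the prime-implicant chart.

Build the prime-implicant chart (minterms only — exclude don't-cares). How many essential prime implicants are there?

4

[col 0] 0001*, 0010*, 0100*, 0101*, 0111*, 1001*, 1010*, 1011*, 1100*, 1101*, 1110*, 1111*
[col 1] -001*, -010, -100*, -101*, -111*, 0-01*, 01-1*, 010-*, 1-01*, 1-10*, 1-11*, 10-1*, 101-*, 11-0*, 11-1*, 110-*, 111-*
[col 2] --01, -1-1, -10-, 1--1, 1-1-, 11--
Prime implicants: --01, -010, -1-1, -10-, 1--1, 1-1-, 11--
PI chart (minterm → PIs covering it):
  1 | --01  (sole → essential)
  2 | -010  (sole → essential)
  4 | -10-  (sole → essential)
  5 | --01,-1-1,-10-
  7 | -1-1  (sole → essential)
  9 | --01,1--1
  10 | -010,1-1-
  11 | 1--1,1-1-
  12 | -10-,11--
  13 | --01,-1-1,-10-,1--1,11--
  14 | 1-1-,11--
  15 | -1-1,1--1,1-1-,11--
Essential prime implicants: --01, -010, -1-1, -10-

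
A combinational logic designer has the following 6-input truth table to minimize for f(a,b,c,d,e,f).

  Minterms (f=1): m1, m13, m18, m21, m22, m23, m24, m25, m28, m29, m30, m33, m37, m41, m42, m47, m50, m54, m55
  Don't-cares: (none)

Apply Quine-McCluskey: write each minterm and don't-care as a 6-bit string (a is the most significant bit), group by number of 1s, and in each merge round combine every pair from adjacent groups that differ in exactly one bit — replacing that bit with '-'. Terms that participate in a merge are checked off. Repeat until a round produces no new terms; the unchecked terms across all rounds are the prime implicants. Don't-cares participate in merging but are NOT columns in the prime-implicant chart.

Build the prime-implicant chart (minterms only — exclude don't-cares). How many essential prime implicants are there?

[col 0] 000001*, 001101*, 010010*, 010101*, 010110*, 010111*, 011000*, 011001*, 011100*, 011101*, 011110*, 100001*, 100101*, 101001*, 101010, 101111, 110010*, 110110*, 110111*
[col 1] -00001, -10010*, -10110*, -10111*, 0-1101, 01-101, 01-110, 010-10*, 0101-1, 01011-*, 011-00*, 011-01*, 01100-*, 0111-0, 01110-*, 10-001, 100-01, 110-10*, 11011-*
[col 2] -10-10, -1011-, 011-0-
Prime implicants: -00001, -10-10, -1011-, 0-1101, 01-101, 01-110, 0101-1, 011-0-, 0111-0, 10-001, 100-01, 101010, 101111
PI chart (minterm → PIs covering it):
  1 | -00001  (sole → essential)
  13 | 0-1101  (sole → essential)
  18 | -10-10  (sole → essential)
  21 | 01-101,0101-1
  22 | -10-10,-1011-,01-110
  23 | -1011-,0101-1
  24 | 011-0-  (sole → essential)
  25 | 011-0-  (sole → essential)
  28 | 011-0-,0111-0
  29 | 0-1101,01-101,011-0-
  30 | 01-110,0111-0
  33 | -00001,10-001,100-01
  37 | 100-01  (sole → essential)
  41 | 10-001  (sole → essential)
  42 | 101010  (sole → essential)
  47 | 101111  (sole → essential)
  50 | -10-10  (sole → essential)
  54 | -10-10,-1011-
  55 | -1011-  (sole → essential)
Essential prime implicants: -00001, -10-10, -1011-, 0-1101, 011-0-, 10-001, 100-01, 101010, 101111

9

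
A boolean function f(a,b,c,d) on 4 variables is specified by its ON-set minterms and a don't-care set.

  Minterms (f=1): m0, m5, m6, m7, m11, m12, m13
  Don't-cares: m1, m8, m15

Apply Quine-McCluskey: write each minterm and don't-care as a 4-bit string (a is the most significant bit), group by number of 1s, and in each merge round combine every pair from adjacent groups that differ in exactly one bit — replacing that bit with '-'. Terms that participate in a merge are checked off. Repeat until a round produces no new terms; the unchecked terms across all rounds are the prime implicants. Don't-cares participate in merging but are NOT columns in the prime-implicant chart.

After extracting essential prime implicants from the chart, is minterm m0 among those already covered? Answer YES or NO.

Round 0: 0000✓ 0001✓ 0101✓ 0110✓ 0111✓ 1000✓ 1011✓ 1100✓ 1101✓ 1111✓
Round 1: -000 -101✓ -111✓ 0-01 000- 01-1✓ 011- 1-00 1-11 11-1✓ 110-
Round 2: -1-1
PIs = {-000, -1-1, 0-01, 000-, 011-, 1-00, 1-11, 110-}
Coverage chart:
  m0: -000,000-
  m5: -1-1,0-01
  m6: 011- ←essential
  m7: -1-1,011-
  m11: 1-11 ←essential
  m12: 1-00,110-
  m13: -1-1,110-
Essential: 011-, 1-11

NO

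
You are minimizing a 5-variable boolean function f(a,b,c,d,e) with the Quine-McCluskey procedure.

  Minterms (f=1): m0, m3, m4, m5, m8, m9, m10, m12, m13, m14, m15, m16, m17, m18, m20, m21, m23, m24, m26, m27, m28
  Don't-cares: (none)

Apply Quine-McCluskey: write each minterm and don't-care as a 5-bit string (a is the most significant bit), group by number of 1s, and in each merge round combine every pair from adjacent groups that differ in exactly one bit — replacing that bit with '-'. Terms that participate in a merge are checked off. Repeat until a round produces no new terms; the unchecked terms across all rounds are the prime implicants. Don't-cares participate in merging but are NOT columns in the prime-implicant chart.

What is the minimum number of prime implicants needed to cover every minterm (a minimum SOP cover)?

10

Round 0: 00000✓ 00011 00100✓ 00101✓ 01000✓ 01001✓ 01010✓ 01100✓ 01101✓ 01110✓ 01111✓ 10000✓ 10001✓ 10010✓ 10100✓ 10101✓ 10111✓ 11000✓ 11010✓ 11011✓ 11100✓
Round 1: -0000✓ -0100✓ -0101✓ -1000✓ -1010✓ -1100✓ 0-000✓ 0-100✓ 0-101✓ 00-00✓ 0010-✓ 01-00✓ 01-01✓ 01-10✓ 010-0✓ 0100-✓ 011-0✓ 011-1✓ 0110-✓ 0111-✓ 1-000✓ 1-010✓ 1-100✓ 10-00✓ 10-01✓ 100-0✓ 1000-✓ 101-1 1010-✓ 11-00✓ 110-0✓ 1101-
Round 2: --000✓ --100✓ -0-00✓ -010- -1-00✓ -10-0 0--00✓ 0-10- 01--0 01-0- 011-- 1--00✓ 1-0-0 10-0-
Round 3: ---00
PIs = {---00, -010-, -10-0, 0-10-, 00011, 01--0, 01-0-, 011--, 1-0-0, 10-0-, 101-1, 1101-}
Coverage chart:
  m0: ---00 ←essential
  m3: 00011 ←essential
  m4: ---00,-010-,0-10-
  m5: -010-,0-10-
  m8: ---00,-10-0,01--0,01-0-
  m9: 01-0- ←essential
  m10: -10-0,01--0
  m12: ---00,0-10-,01--0,01-0-,011--
  m13: 0-10-,01-0-,011--
  m14: 01--0,011--
  m15: 011-- ←essential
  m16: ---00,1-0-0,10-0-
  m17: 10-0- ←essential
  m18: 1-0-0 ←essential
  m20: ---00,-010-,10-0-
  m21: -010-,10-0-,101-1
  m23: 101-1 ←essential
  m24: ---00,-10-0,1-0-0
  m26: -10-0,1-0-0,1101-
  m27: 1101- ←essential
  m28: ---00 ←essential
Essential: ---00, 00011, 01-0-, 011--, 1-0-0, 10-0-, 101-1, 1101-
Petrick residual → -010-, -10-0
Min cover (10 terms): d'e' + b'cd' + bc'e' + a'b'c'de + a'bd' + a'bc + ac'e' + ab'd' + ab'ce + abc'd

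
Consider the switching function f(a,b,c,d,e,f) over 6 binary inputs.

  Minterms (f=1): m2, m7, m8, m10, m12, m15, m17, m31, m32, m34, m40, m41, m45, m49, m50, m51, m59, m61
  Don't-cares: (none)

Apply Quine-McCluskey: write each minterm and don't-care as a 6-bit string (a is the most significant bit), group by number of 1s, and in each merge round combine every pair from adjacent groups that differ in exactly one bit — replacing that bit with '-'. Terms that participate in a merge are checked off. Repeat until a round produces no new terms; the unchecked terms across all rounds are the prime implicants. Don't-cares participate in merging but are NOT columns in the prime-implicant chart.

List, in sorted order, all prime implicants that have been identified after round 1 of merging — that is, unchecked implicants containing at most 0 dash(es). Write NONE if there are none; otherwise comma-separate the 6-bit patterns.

Round 0: 000010✓ 000111✓ 001000✓ 001010✓ 001100✓ 001111✓ 010001✓ 011111✓ 100000✓ 100010✓ 101000✓ 101001✓ 101101✓ 110001✓ 110010✓ 110011✓ 111011✓ 111101✓
Round 1: -00010 -01000 -10001 0-1111 00-010 00-111 001-00 0010-0 1-0010 1-1101 10-000 1000-0 101-01 10100- 11-011 1100-1 11001-
PIs = {-00010, -01000, -10001, 0-1111, 00-010, 00-111, 001-00, 0010-0, 1-0010, 1-1101, 10-000, 1000-0, 101-01, 10100-, 11-011, 1100-1, 11001-}

NONE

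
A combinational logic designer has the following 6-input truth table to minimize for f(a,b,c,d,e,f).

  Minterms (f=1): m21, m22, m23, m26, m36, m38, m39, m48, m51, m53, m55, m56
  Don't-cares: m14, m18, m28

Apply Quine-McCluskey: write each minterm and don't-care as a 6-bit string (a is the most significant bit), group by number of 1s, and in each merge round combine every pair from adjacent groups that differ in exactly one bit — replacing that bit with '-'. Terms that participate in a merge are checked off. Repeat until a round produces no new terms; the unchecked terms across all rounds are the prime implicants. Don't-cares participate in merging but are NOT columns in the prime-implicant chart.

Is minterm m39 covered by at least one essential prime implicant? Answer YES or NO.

NO

[col 0] 001110, 010010*, 010101*, 010110*, 010111*, 011010*, 011100, 100100*, 100110*, 100111*, 110000*, 110011*, 110101*, 110111*, 111000*
[col 1] -10101*, -10111*, 01-010, 010-10, 0101-1*, 01011-, 1-0111, 1001-0, 10011-, 11-000, 110-11, 1101-1*
[col 2] -101-1
Prime implicants: -101-1, 001110, 01-010, 010-10, 01011-, 011100, 1-0111, 1001-0, 10011-, 11-000, 110-11
PI chart (minterm → PIs covering it):
  21 | -101-1  (sole → essential)
  22 | 010-10,01011-
  23 | -101-1,01011-
  26 | 01-010  (sole → essential)
  36 | 1001-0  (sole → essential)
  38 | 1001-0,10011-
  39 | 1-0111,10011-
  48 | 11-000  (sole → essential)
  51 | 110-11  (sole → essential)
  53 | -101-1  (sole → essential)
  55 | -101-1,1-0111,110-11
  56 | 11-000  (sole → essential)
Essential prime implicants: -101-1, 01-010, 1001-0, 11-000, 110-11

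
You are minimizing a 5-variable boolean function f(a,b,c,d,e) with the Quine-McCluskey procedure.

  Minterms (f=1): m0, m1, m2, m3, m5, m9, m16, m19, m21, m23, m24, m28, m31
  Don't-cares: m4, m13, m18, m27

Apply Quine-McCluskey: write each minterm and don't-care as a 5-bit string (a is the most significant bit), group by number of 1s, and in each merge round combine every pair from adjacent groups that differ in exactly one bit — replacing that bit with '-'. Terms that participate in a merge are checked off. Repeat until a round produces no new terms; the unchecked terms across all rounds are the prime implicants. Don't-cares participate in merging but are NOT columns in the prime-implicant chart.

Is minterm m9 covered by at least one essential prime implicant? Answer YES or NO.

size-2^0 implicants → 00000(✓)  00001(✓)  00010(✓)  00011(✓)  00100(✓)  00101(✓)  01001(✓)  01101(✓)  10000(✓)  10010(✓)  10011(✓)  10101(✓)  10111(✓)  11000(✓)  11011(✓)  11100(✓)  11111(✓)
size-2^1 implicants → -0000(✓)  -0010(✓)  -0011(✓)  -0101  0-001(✓)  0-101(✓)  00-00(✓)  00-01(✓)  000-0(✓)  000-1(✓)  0000-(✓)  0001-(✓)  0010-(✓)  01-01(✓)  1-000  1-011(✓)  1-111(✓)  10-11(✓)  100-0(✓)  1001-(✓)  101-1  11-00  11-11(✓)
size-2^2 implicants → -00-0  -001-  0--01  00-0-  000--  1--11
Unchecked terms (primes): -00-0, -001-, -0101, 0--01, 00-0-, 000--, 1--11, 1-000, 101-1, 11-00
Minterm coverage:
  m0 ⊆ -00-0,00-0-,000--
  m1 ⊆ 0--01,00-0-,000--
  m2 ⊆ -00-0,-001-,000--
  m3 ⊆ -001-,000--
  m5 ⊆ -0101,0--01,00-0-
  m9 ⊆ 0--01 [E]
  m16 ⊆ -00-0,1-000
  m19 ⊆ -001-,1--11
  m21 ⊆ -0101,101-1
  m23 ⊆ 1--11,101-1
  m24 ⊆ 1-000,11-00
  m28 ⊆ 11-00 [E]
  m31 ⊆ 1--11 [E]
E = {0--01, 1--11, 11-00}

YES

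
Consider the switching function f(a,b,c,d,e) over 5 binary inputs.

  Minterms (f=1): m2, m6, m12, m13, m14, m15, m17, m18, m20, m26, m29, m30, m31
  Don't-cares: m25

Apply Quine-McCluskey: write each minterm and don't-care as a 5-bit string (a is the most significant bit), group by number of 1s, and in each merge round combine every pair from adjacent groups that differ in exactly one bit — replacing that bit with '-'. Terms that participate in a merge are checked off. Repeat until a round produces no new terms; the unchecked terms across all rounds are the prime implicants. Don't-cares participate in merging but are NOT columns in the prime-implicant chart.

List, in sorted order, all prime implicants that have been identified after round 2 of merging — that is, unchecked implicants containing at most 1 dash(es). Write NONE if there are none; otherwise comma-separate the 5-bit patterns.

-0010, 0-110, 00-10, 1-001, 1-010, 10100, 11-01, 11-10

[col 0] 00010*, 00110*, 01100*, 01101*, 01110*, 01111*, 10001*, 10010*, 10100, 11001*, 11010*, 11101*, 11110*, 11111*
[col 1] -0010, -1101*, -1110*, -1111*, 0-110, 00-10, 011-0*, 011-1*, 0110-*, 0111-*, 1-001, 1-010, 11-01, 11-10, 111-1*, 1111-*
[col 2] -11-1, -111-, 011--
Prime implicants: -0010, -11-1, -111-, 0-110, 00-10, 011--, 1-001, 1-010, 10100, 11-01, 11-10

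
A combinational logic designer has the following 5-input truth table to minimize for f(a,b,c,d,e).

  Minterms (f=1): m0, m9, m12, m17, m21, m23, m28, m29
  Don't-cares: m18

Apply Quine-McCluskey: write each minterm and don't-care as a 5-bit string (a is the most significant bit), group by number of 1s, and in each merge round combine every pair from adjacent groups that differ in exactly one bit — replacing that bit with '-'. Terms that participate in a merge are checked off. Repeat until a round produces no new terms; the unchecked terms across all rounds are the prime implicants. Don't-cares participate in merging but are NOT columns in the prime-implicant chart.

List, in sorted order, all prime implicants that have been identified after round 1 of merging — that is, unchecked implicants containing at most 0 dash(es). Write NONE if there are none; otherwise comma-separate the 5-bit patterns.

00000, 01001, 10010

[col 0] 00000, 01001, 01100*, 10001*, 10010, 10101*, 10111*, 11100*, 11101*
[col 1] -1100, 1-101, 10-01, 101-1, 1110-
Prime implicants: -1100, 00000, 01001, 1-101, 10-01, 10010, 101-1, 1110-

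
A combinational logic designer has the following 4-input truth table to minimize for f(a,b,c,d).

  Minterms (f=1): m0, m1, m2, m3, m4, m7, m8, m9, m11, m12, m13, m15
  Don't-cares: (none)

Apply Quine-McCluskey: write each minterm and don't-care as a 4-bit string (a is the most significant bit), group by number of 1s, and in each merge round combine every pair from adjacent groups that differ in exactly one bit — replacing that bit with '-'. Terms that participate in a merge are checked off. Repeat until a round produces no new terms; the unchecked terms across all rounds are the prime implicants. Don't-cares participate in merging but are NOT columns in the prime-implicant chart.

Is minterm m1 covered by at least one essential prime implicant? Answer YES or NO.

Round 0: 0000✓ 0001✓ 0010✓ 0011✓ 0100✓ 0111✓ 1000✓ 1001✓ 1011✓ 1100✓ 1101✓ 1111✓
Round 1: -000✓ -001✓ -011✓ -100✓ -111✓ 0-00✓ 0-11✓ 00-0✓ 00-1✓ 000-✓ 001-✓ 1-00✓ 1-01✓ 1-11✓ 10-1✓ 100-✓ 11-1✓ 110-✓
Round 2: --00 --11 -0-1 -00- 00-- 1--1 1-0-
PIs = {--00, --11, -0-1, -00-, 00--, 1--1, 1-0-}
Coverage chart:
  m0: --00,-00-,00--
  m1: -0-1,-00-,00--
  m2: 00-- ←essential
  m3: --11,-0-1,00--
  m4: --00 ←essential
  m7: --11 ←essential
  m8: --00,-00-,1-0-
  m9: -0-1,-00-,1--1,1-0-
  m11: --11,-0-1,1--1
  m12: --00,1-0-
  m13: 1--1,1-0-
  m15: --11,1--1
Essential: --00, --11, 00--

YES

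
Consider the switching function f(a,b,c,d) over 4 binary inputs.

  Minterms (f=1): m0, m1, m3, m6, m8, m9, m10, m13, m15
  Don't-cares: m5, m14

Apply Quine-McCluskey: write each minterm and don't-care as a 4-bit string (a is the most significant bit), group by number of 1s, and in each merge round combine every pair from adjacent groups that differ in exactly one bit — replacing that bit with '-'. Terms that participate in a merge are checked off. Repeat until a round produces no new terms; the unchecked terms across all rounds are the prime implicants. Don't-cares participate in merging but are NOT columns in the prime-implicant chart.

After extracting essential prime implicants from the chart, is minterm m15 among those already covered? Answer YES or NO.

Round 0: 0000✓ 0001✓ 0011✓ 0101✓ 0110✓ 1000✓ 1001✓ 1010✓ 1101✓ 1110✓ 1111✓
Round 1: -000✓ -001✓ -101✓ -110 0-01✓ 00-1 000-✓ 1-01✓ 1-10 10-0 100-✓ 11-1 111-
Round 2: --01 -00-
PIs = {--01, -00-, -110, 00-1, 1-10, 10-0, 11-1, 111-}
Coverage chart:
  m0: -00- ←essential
  m1: --01,-00-,00-1
  m3: 00-1 ←essential
  m6: -110 ←essential
  m8: -00-,10-0
  m9: --01,-00-
  m10: 1-10,10-0
  m13: --01,11-1
  m15: 11-1,111-
Essential: -00-, -110, 00-1

NO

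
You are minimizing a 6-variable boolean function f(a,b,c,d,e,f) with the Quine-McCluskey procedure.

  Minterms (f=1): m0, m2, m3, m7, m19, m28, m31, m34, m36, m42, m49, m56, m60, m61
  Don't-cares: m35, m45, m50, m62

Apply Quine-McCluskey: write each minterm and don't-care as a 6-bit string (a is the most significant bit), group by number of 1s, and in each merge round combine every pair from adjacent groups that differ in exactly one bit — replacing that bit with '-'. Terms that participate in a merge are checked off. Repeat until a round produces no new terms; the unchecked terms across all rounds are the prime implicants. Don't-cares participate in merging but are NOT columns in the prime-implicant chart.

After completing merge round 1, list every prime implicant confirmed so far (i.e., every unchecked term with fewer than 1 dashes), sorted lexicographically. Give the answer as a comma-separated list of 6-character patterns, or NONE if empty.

size-2^0 implicants → 000000(✓)  000010(✓)  000011(✓)  000111(✓)  010011(✓)  011100(✓)  011111  100010(✓)  100011(✓)  100100  101010(✓)  101101(✓)  110001  110010(✓)  111000(✓)  111100(✓)  111101(✓)  111110(✓)
size-2^1 implicants → -00010(✓)  -00011(✓)  -11100  0-0011  000-11  0000-0  00001-(✓)  1-0010  1-1101  10-010  10001-(✓)  111-00  1111-0  11110-
size-2^2 implicants → -0001-
Unchecked terms (primes): -0001-, -11100, 0-0011, 000-11, 0000-0, 011111, 1-0010, 1-1101, 10-010, 100100, 110001, 111-00, 1111-0, 11110-

011111, 100100, 110001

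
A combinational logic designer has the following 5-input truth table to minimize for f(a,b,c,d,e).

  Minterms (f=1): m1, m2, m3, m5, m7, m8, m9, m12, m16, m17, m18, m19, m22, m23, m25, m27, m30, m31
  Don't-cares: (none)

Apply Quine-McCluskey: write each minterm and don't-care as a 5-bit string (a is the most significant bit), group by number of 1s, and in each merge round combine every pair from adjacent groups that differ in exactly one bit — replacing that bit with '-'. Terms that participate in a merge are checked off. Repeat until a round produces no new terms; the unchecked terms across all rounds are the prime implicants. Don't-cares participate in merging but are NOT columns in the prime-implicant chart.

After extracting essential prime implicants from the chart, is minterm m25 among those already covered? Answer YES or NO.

Round 0: 00001✓ 00010✓ 00011✓ 00101✓ 00111✓ 01000✓ 01001✓ 01100✓ 10000✓ 10001✓ 10010✓ 10011✓ 10110✓ 10111✓ 11001✓ 11011✓ 11110✓ 11111✓
Round 1: -0001✓ -0010✓ -0011✓ -0111✓ -1001✓ 0-001✓ 00-01✓ 00-11✓ 000-1✓ 0001-✓ 001-1✓ 01-00 0100- 1-001✓ 1-011✓ 1-110✓ 1-111✓ 10-10✓ 10-11✓ 100-0✓ 100-1✓ 1000-✓ 1001-✓ 1011-✓ 11-11✓ 110-1✓ 1111-✓
Round 2: --001 -0-11 -00-1 -001- 00--1 1--11 1-0-1 1-11- 10-1- 100--
PIs = {--001, -0-11, -00-1, -001-, 00--1, 01-00, 0100-, 1--11, 1-0-1, 1-11-, 10-1-, 100--}
Coverage chart:
  m1: --001,-00-1,00--1
  m2: -001- ←essential
  m3: -0-11,-00-1,-001-,00--1
  m5: 00--1 ←essential
  m7: -0-11,00--1
  m8: 01-00,0100-
  m9: --001,0100-
  m12: 01-00 ←essential
  m16: 100-- ←essential
  m17: --001,-00-1,1-0-1,100--
  m18: -001-,10-1-,100--
  m19: -0-11,-00-1,-001-,1--11,1-0-1,10-1-,100--
  m22: 1-11-,10-1-
  m23: -0-11,1--11,1-11-,10-1-
  m25: --001,1-0-1
  m27: 1--11,1-0-1
  m30: 1-11- ←essential
  m31: 1--11,1-11-
Essential: -001-, 00--1, 01-00, 1-11-, 100--

NO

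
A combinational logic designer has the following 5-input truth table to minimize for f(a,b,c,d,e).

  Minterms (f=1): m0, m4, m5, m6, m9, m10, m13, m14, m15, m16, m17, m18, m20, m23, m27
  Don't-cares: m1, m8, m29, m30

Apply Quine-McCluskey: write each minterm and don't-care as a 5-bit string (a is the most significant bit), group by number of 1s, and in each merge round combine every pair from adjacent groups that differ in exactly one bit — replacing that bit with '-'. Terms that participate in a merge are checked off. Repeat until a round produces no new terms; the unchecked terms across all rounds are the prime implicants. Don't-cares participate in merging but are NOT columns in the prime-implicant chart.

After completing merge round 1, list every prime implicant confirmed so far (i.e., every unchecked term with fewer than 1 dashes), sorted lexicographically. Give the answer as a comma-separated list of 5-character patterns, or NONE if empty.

[col 0] 00000*, 00001*, 00100*, 00101*, 00110*, 01000*, 01001*, 01010*, 01101*, 01110*, 01111*, 10000*, 10001*, 10010*, 10100*, 10111, 11011, 11101*, 11110*
[col 1] -0000*, -0001*, -0100*, -1101, -1110, 0-000*, 0-001*, 0-101*, 0-110, 00-00*, 00-01*, 0000-*, 001-0, 0010-*, 01-01*, 01-10, 010-0, 0100-*, 011-1, 0111-, 10-00*, 100-0, 1000-*
[col 2] -0-00, -000-, 0--01, 0-00-, 00-0-
Prime implicants: -0-00, -000-, -1101, -1110, 0--01, 0-00-, 0-110, 00-0-, 001-0, 01-10, 010-0, 011-1, 0111-, 100-0, 10111, 11011

10111, 11011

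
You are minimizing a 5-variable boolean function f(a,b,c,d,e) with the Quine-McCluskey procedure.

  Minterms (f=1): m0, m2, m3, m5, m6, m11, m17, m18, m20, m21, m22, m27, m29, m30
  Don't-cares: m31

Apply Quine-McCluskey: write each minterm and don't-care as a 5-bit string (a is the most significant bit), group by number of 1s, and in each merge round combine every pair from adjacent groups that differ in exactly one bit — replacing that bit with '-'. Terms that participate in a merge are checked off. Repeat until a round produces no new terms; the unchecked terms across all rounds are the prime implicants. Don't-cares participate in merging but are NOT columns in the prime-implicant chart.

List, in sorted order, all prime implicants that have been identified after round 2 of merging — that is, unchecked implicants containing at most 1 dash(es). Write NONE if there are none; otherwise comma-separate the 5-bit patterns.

[col 0] 00000*, 00010*, 00011*, 00101*, 00110*, 01011*, 10001*, 10010*, 10100*, 10101*, 10110*, 11011*, 11101*, 11110*, 11111*
[col 1] -0010*, -0101, -0110*, -1011, 0-011, 00-10*, 000-0, 0001-, 1-101, 1-110, 10-01, 10-10*, 101-0, 1010-, 11-11, 111-1, 1111-
[col 2] -0-10
Prime implicants: -0-10, -0101, -1011, 0-011, 000-0, 0001-, 1-101, 1-110, 10-01, 101-0, 1010-, 11-11, 111-1, 1111-

-0101, -1011, 0-011, 000-0, 0001-, 1-101, 1-110, 10-01, 101-0, 1010-, 11-11, 111-1, 1111-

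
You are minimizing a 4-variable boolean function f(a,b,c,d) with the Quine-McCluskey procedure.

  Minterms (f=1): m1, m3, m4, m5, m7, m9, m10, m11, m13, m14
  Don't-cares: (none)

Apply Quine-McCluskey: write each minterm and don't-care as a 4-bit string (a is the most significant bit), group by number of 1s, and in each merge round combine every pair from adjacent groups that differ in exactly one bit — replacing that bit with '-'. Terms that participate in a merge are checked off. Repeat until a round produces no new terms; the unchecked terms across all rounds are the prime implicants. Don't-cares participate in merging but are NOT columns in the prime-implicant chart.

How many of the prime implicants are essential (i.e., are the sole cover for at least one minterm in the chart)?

4

size-2^0 implicants → 0001(✓)  0011(✓)  0100(✓)  0101(✓)  0111(✓)  1001(✓)  1010(✓)  1011(✓)  1101(✓)  1110(✓)
size-2^1 implicants → -001(✓)  -011(✓)  -101(✓)  0-01(✓)  0-11(✓)  00-1(✓)  01-1(✓)  010-  1-01(✓)  1-10  10-1(✓)  101-
size-2^2 implicants → --01  -0-1  0--1
Unchecked terms (primes): --01, -0-1, 0--1, 010-, 1-10, 101-
Minterm coverage:
  m1 ⊆ --01,-0-1,0--1
  m3 ⊆ -0-1,0--1
  m4 ⊆ 010- [E]
  m5 ⊆ --01,0--1,010-
  m7 ⊆ 0--1 [E]
  m9 ⊆ --01,-0-1
  m10 ⊆ 1-10,101-
  m11 ⊆ -0-1,101-
  m13 ⊆ --01 [E]
  m14 ⊆ 1-10 [E]
E = {--01, 0--1, 010-, 1-10}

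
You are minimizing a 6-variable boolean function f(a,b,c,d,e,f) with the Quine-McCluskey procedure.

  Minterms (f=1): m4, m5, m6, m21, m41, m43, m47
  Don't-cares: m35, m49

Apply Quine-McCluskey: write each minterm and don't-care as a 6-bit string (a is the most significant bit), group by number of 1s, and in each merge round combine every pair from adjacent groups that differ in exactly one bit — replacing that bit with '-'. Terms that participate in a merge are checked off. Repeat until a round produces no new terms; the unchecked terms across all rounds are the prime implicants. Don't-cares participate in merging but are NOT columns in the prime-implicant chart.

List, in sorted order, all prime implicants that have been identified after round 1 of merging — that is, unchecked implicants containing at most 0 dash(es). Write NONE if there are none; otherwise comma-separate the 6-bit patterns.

[col 0] 000100*, 000101*, 000110*, 010101*, 100011*, 101001*, 101011*, 101111*, 110001
[col 1] 0-0101, 0001-0, 00010-, 10-011, 101-11, 1010-1
Prime implicants: 0-0101, 0001-0, 00010-, 10-011, 101-11, 1010-1, 110001

110001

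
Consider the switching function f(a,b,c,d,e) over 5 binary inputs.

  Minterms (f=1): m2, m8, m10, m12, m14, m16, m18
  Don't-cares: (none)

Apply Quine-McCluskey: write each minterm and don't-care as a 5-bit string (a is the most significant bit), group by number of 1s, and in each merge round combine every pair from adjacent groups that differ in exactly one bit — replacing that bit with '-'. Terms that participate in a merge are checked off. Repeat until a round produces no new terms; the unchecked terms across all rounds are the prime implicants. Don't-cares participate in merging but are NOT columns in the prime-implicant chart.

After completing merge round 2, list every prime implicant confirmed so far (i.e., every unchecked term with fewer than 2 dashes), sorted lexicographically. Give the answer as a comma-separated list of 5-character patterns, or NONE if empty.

Round 0: 00010✓ 01000✓ 01010✓ 01100✓ 01110✓ 10000✓ 10010✓
Round 1: -0010 0-010 01-00✓ 01-10✓ 010-0✓ 011-0✓ 100-0
Round 2: 01--0
PIs = {-0010, 0-010, 01--0, 100-0}

-0010, 0-010, 100-0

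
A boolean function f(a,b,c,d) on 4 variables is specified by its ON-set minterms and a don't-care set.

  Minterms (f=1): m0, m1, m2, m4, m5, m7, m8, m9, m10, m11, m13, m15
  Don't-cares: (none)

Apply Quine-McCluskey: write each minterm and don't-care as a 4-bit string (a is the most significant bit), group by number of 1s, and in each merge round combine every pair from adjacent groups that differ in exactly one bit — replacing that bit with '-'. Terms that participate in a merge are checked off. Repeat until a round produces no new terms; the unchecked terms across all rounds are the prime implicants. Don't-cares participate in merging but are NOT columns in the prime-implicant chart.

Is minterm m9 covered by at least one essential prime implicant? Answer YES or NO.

[col 0] 0000*, 0001*, 0010*, 0100*, 0101*, 0111*, 1000*, 1001*, 1010*, 1011*, 1101*, 1111*
[col 1] -000*, -001*, -010*, -101*, -111*, 0-00*, 0-01*, 00-0*, 000-*, 01-1*, 010-*, 1-01*, 1-11*, 10-0*, 10-1*, 100-*, 101-*, 11-1*
[col 2] --01, -0-0, -00-, -1-1, 0-0-, 1--1, 10--
Prime implicants: --01, -0-0, -00-, -1-1, 0-0-, 1--1, 10--
PI chart (minterm → PIs covering it):
  0 | -0-0,-00-,0-0-
  1 | --01,-00-,0-0-
  2 | -0-0  (sole → essential)
  4 | 0-0-  (sole → essential)
  5 | --01,-1-1,0-0-
  7 | -1-1  (sole → essential)
  8 | -0-0,-00-,10--
  9 | --01,-00-,1--1,10--
  10 | -0-0,10--
  11 | 1--1,10--
  13 | --01,-1-1,1--1
  15 | -1-1,1--1
Essential prime implicants: -0-0, -1-1, 0-0-

NO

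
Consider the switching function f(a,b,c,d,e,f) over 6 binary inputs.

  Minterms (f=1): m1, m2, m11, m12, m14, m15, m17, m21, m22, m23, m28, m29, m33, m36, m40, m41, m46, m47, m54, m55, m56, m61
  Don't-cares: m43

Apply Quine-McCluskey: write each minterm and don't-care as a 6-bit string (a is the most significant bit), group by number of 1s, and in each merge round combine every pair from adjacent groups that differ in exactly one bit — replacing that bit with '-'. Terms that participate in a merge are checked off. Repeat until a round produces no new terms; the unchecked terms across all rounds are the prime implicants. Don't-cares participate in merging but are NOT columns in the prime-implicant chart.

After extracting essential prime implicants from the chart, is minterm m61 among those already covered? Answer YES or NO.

Round 0: 000001✓ 000010 001011✓ 001100✓ 001110✓ 001111✓ 010001✓ 010101✓ 010110✓ 010111✓ 011100✓ 011101✓ 100001✓ 100100 101000✓ 101001✓ 101011✓ 101110✓ 101111✓ 110110✓ 110111✓ 111000✓ 111101✓
Round 1: -00001 -01011✓ -01110✓ -01111✓ -10110✓ -10111✓ -11101 0-0001 0-1100 001-11✓ 0011-0 00111-✓ 01-101 010-01 0101-1 01011-✓ 01110- 1-1000 10-001 101-11✓ 1010-1 10100- 10111-✓ 11011-✓
Round 2: -01-11 -0111- -1011-
PIs = {-00001, -01-11, -0111-, -1011-, -11101, 0-0001, 0-1100, 000010, 0011-0, 01-101, 010-01, 0101-1, 01110-, 1-1000, 10-001, 100100, 1010-1, 10100-}
Coverage chart:
  m1: -00001,0-0001
  m2: 000010 ←essential
  m11: -01-11 ←essential
  m12: 0-1100,0011-0
  m14: -0111-,0011-0
  m15: -01-11,-0111-
  m17: 0-0001,010-01
  m21: 01-101,010-01,0101-1
  m22: -1011- ←essential
  m23: -1011-,0101-1
  m28: 0-1100,01110-
  m29: -11101,01-101,01110-
  m33: -00001,10-001
  m36: 100100 ←essential
  m40: 1-1000,10100-
  m41: 10-001,1010-1,10100-
  m46: -0111- ←essential
  m47: -01-11,-0111-
  m54: -1011- ←essential
  m55: -1011- ←essential
  m56: 1-1000 ←essential
  m61: -11101 ←essential
Essential: -01-11, -0111-, -1011-, -11101, 000010, 1-1000, 100100

YES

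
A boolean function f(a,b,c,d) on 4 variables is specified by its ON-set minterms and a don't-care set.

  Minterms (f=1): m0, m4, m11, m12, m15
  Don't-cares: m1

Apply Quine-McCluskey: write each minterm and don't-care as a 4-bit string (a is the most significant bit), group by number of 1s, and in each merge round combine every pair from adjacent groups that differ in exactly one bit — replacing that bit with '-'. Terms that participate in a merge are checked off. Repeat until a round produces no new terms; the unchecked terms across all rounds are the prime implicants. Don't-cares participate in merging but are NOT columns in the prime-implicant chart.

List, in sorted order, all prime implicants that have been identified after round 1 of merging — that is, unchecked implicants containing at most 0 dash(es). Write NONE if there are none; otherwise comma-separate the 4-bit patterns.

NONE

Round 0: 0000✓ 0001✓ 0100✓ 1011✓ 1100✓ 1111✓
Round 1: -100 0-00 000- 1-11
PIs = {-100, 0-00, 000-, 1-11}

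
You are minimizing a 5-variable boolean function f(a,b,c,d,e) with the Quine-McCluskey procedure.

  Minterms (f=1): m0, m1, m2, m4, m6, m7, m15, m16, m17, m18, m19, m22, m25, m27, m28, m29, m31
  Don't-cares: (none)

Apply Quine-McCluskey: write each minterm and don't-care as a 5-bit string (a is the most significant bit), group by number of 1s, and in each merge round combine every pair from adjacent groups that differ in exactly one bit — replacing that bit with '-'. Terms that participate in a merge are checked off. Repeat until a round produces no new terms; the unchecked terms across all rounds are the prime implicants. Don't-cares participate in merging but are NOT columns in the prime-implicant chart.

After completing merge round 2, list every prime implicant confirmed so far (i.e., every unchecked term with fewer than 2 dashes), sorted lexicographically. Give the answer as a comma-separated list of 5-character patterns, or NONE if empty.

-1111, 0-111, 0011-, 1110-

[col 0] 00000*, 00001*, 00010*, 00100*, 00110*, 00111*, 01111*, 10000*, 10001*, 10010*, 10011*, 10110*, 11001*, 11011*, 11100*, 11101*, 11111*
[col 1] -0000*, -0001*, -0010*, -0110*, -1111, 0-111, 00-00*, 00-10*, 000-0*, 0000-*, 001-0*, 0011-, 1-001*, 1-011*, 10-10*, 100-0*, 100-1*, 1000-*, 1001-*, 11-01*, 11-11*, 110-1*, 111-1*, 1110-
[col 2] -0-10, -00-0, -000-, 00--0, 1-0-1, 100--, 11--1
Prime implicants: -0-10, -00-0, -000-, -1111, 0-111, 00--0, 0011-, 1-0-1, 100--, 11--1, 1110-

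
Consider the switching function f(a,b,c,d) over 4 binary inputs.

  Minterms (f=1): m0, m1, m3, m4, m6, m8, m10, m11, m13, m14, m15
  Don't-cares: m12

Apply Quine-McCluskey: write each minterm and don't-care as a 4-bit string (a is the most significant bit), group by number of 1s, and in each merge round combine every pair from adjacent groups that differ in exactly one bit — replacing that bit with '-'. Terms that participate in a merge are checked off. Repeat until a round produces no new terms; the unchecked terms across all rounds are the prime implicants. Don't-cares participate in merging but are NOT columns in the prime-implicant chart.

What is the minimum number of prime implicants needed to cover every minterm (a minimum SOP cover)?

5

size-2^0 implicants → 0000(✓)  0001(✓)  0011(✓)  0100(✓)  0110(✓)  1000(✓)  1010(✓)  1011(✓)  1100(✓)  1101(✓)  1110(✓)  1111(✓)
size-2^1 implicants → -000(✓)  -011  -100(✓)  -110(✓)  0-00(✓)  00-1  000-  01-0(✓)  1-00(✓)  1-10(✓)  1-11(✓)  10-0(✓)  101-(✓)  11-0(✓)  11-1(✓)  110-(✓)  111-(✓)
size-2^2 implicants → --00  -1-0  1--0  1-1-  11--
Unchecked terms (primes): --00, -011, -1-0, 00-1, 000-, 1--0, 1-1-, 11--
Minterm coverage:
  m0 ⊆ --00,000-
  m1 ⊆ 00-1,000-
  m3 ⊆ -011,00-1
  m4 ⊆ --00,-1-0
  m6 ⊆ -1-0 [E]
  m8 ⊆ --00,1--0
  m10 ⊆ 1--0,1-1-
  m11 ⊆ -011,1-1-
  m13 ⊆ 11-- [E]
  m14 ⊆ -1-0,1--0,1-1-,11--
  m15 ⊆ 1-1-,11--
E = {-1-0, 11--}
Petrick residual → --00, 00-1, 1-1-
Cover = c'd' + bd' + a'b'd + ac + ab  |cover|=5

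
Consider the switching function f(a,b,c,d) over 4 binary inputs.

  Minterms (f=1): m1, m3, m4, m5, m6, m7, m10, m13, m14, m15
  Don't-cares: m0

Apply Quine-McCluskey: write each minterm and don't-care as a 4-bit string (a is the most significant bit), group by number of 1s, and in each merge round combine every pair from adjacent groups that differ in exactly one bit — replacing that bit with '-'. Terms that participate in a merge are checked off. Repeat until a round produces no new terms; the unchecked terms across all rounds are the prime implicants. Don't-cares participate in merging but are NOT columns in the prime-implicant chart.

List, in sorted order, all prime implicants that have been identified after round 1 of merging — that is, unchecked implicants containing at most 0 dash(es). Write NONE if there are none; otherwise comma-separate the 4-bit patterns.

NONE

size-2^0 implicants → 0000(✓)  0001(✓)  0011(✓)  0100(✓)  0101(✓)  0110(✓)  0111(✓)  1010(✓)  1101(✓)  1110(✓)  1111(✓)
size-2^1 implicants → -101(✓)  -110(✓)  -111(✓)  0-00(✓)  0-01(✓)  0-11(✓)  00-1(✓)  000-(✓)  01-0(✓)  01-1(✓)  010-(✓)  011-(✓)  1-10  11-1(✓)  111-(✓)
size-2^2 implicants → -1-1  -11-  0--1  0-0-  01--
Unchecked terms (primes): -1-1, -11-, 0--1, 0-0-, 01--, 1-10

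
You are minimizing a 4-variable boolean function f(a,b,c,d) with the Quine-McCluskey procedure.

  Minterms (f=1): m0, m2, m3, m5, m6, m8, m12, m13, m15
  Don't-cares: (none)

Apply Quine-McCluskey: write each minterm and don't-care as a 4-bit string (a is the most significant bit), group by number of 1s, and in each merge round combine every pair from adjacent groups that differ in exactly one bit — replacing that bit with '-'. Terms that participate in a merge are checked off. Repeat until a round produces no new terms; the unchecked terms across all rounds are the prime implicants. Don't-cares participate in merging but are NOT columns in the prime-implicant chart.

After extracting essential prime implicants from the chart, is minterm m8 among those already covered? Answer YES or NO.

Round 0: 0000✓ 0010✓ 0011✓ 0101✓ 0110✓ 1000✓ 1100✓ 1101✓ 1111✓
Round 1: -000 -101 0-10 00-0 001- 1-00 11-1 110-
PIs = {-000, -101, 0-10, 00-0, 001-, 1-00, 11-1, 110-}
Coverage chart:
  m0: -000,00-0
  m2: 0-10,00-0,001-
  m3: 001- ←essential
  m5: -101 ←essential
  m6: 0-10 ←essential
  m8: -000,1-00
  m12: 1-00,110-
  m13: -101,11-1,110-
  m15: 11-1 ←essential
Essential: -101, 0-10, 001-, 11-1

NO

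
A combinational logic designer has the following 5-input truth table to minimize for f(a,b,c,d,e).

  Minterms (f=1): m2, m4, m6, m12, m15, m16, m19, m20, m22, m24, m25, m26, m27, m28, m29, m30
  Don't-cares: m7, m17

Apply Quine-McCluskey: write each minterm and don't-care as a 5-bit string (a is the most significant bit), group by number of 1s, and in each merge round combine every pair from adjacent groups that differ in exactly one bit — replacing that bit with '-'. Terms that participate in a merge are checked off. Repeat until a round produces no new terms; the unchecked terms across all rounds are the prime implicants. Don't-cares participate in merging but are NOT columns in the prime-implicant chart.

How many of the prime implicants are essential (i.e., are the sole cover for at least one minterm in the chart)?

5

Round 0: 00010✓ 00100✓ 00110✓ 00111✓ 01100✓ 01111✓ 10000✓ 10001✓ 10011✓ 10100✓ 10110✓ 11000✓ 11001✓ 11010✓ 11011✓ 11100✓ 11101✓ 11110✓
Round 1: -0100✓ -0110✓ -1100✓ 0-100✓ 0-111 00-10 001-0✓ 0011- 1-000✓ 1-001✓ 1-011✓ 1-100✓ 1-110✓ 10-00✓ 100-1✓ 1000-✓ 101-0✓ 11-00✓ 11-01✓ 11-10✓ 110-0✓ 110-1✓ 1100-✓ 1101-✓ 111-0✓ 1110-✓
Round 2: --100 -01-0 1--00 1-0-1 1-00- 1-1-0 11--0 11-0- 110--
PIs = {--100, -01-0, 0-111, 00-10, 0011-, 1--00, 1-0-1, 1-00-, 1-1-0, 11--0, 11-0-, 110--}
Coverage chart:
  m2: 00-10 ←essential
  m4: --100,-01-0
  m6: -01-0,00-10,0011-
  m12: --100 ←essential
  m15: 0-111 ←essential
  m16: 1--00,1-00-
  m19: 1-0-1 ←essential
  m20: --100,-01-0,1--00,1-1-0
  m22: -01-0,1-1-0
  m24: 1--00,1-00-,11--0,11-0-,110--
  m25: 1-0-1,1-00-,11-0-,110--
  m26: 11--0,110--
  m27: 1-0-1,110--
  m28: --100,1--00,1-1-0,11--0,11-0-
  m29: 11-0- ←essential
  m30: 1-1-0,11--0
Essential: --100, 0-111, 00-10, 1-0-1, 11-0-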